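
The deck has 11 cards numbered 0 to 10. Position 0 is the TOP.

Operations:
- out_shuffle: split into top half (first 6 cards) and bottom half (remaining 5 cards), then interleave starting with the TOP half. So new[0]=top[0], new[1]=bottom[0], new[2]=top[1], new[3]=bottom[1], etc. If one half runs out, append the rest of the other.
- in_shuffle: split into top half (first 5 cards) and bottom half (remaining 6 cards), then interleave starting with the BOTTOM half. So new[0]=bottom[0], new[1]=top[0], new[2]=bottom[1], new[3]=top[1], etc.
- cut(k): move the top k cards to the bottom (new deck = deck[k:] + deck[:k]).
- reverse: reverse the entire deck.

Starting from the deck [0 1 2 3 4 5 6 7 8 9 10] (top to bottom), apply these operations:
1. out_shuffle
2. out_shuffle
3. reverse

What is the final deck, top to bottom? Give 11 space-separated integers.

Answer: 8 5 2 10 7 4 1 9 6 3 0

Derivation:
After op 1 (out_shuffle): [0 6 1 7 2 8 3 9 4 10 5]
After op 2 (out_shuffle): [0 3 6 9 1 4 7 10 2 5 8]
After op 3 (reverse): [8 5 2 10 7 4 1 9 6 3 0]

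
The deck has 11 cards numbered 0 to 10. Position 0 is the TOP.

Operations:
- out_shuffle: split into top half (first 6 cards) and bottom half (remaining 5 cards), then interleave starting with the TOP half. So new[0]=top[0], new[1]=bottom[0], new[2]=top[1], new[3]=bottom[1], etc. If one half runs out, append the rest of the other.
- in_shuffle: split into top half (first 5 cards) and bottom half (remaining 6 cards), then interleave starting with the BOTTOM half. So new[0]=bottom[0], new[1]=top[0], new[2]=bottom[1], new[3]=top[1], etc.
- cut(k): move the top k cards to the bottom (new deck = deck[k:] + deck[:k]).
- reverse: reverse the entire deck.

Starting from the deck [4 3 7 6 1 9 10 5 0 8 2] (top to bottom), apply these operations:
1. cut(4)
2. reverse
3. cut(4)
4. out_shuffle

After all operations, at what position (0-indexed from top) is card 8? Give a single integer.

After op 1 (cut(4)): [1 9 10 5 0 8 2 4 3 7 6]
After op 2 (reverse): [6 7 3 4 2 8 0 5 10 9 1]
After op 3 (cut(4)): [2 8 0 5 10 9 1 6 7 3 4]
After op 4 (out_shuffle): [2 1 8 6 0 7 5 3 10 4 9]
Card 8 is at position 2.

Answer: 2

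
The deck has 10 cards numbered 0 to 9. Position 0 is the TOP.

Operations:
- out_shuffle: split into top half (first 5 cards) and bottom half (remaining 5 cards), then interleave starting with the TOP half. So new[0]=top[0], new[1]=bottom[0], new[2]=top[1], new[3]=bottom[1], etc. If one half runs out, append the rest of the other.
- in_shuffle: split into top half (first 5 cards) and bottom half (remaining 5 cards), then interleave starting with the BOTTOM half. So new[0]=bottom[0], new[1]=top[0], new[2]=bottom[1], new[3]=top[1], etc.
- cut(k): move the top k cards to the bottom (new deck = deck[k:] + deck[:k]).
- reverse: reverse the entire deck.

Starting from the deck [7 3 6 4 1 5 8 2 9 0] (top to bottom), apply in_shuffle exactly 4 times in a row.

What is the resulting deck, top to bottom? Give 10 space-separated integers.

Answer: 9 8 1 6 7 0 2 5 4 3

Derivation:
After op 1 (in_shuffle): [5 7 8 3 2 6 9 4 0 1]
After op 2 (in_shuffle): [6 5 9 7 4 8 0 3 1 2]
After op 3 (in_shuffle): [8 6 0 5 3 9 1 7 2 4]
After op 4 (in_shuffle): [9 8 1 6 7 0 2 5 4 3]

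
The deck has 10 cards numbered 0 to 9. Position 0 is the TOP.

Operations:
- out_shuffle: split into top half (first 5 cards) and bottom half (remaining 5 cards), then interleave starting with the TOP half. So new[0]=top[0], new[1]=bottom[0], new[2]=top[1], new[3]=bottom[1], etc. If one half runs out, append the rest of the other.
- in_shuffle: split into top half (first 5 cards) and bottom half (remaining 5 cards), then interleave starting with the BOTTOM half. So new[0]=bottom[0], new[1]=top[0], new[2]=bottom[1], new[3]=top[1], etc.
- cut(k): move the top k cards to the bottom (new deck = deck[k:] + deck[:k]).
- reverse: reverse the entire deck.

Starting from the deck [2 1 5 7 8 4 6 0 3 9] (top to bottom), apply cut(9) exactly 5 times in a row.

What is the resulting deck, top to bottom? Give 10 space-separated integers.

After op 1 (cut(9)): [9 2 1 5 7 8 4 6 0 3]
After op 2 (cut(9)): [3 9 2 1 5 7 8 4 6 0]
After op 3 (cut(9)): [0 3 9 2 1 5 7 8 4 6]
After op 4 (cut(9)): [6 0 3 9 2 1 5 7 8 4]
After op 5 (cut(9)): [4 6 0 3 9 2 1 5 7 8]

Answer: 4 6 0 3 9 2 1 5 7 8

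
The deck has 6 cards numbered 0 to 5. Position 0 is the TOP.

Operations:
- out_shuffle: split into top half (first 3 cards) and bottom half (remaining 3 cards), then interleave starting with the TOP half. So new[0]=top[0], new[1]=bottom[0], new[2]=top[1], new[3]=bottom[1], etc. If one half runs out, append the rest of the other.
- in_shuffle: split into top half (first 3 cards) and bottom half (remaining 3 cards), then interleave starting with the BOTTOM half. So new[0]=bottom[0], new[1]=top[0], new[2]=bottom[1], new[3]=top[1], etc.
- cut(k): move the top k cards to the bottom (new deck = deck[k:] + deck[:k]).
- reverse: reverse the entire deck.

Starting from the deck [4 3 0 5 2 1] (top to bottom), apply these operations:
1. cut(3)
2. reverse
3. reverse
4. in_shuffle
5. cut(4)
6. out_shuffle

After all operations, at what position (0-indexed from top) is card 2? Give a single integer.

After op 1 (cut(3)): [5 2 1 4 3 0]
After op 2 (reverse): [0 3 4 1 2 5]
After op 3 (reverse): [5 2 1 4 3 0]
After op 4 (in_shuffle): [4 5 3 2 0 1]
After op 5 (cut(4)): [0 1 4 5 3 2]
After op 6 (out_shuffle): [0 5 1 3 4 2]
Card 2 is at position 5.

Answer: 5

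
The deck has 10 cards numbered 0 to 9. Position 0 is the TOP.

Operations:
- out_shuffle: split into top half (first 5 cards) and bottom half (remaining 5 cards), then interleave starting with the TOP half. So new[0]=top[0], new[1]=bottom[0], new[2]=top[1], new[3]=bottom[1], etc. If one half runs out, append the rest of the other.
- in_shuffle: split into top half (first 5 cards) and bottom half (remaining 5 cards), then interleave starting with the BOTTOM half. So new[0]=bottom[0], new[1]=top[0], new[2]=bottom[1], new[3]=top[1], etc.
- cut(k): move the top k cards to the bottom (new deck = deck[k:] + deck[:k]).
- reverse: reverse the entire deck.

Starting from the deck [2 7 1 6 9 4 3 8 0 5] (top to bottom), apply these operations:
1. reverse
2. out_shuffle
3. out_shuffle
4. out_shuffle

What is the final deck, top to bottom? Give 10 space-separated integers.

Answer: 5 7 1 6 9 4 3 8 0 2

Derivation:
After op 1 (reverse): [5 0 8 3 4 9 6 1 7 2]
After op 2 (out_shuffle): [5 9 0 6 8 1 3 7 4 2]
After op 3 (out_shuffle): [5 1 9 3 0 7 6 4 8 2]
After op 4 (out_shuffle): [5 7 1 6 9 4 3 8 0 2]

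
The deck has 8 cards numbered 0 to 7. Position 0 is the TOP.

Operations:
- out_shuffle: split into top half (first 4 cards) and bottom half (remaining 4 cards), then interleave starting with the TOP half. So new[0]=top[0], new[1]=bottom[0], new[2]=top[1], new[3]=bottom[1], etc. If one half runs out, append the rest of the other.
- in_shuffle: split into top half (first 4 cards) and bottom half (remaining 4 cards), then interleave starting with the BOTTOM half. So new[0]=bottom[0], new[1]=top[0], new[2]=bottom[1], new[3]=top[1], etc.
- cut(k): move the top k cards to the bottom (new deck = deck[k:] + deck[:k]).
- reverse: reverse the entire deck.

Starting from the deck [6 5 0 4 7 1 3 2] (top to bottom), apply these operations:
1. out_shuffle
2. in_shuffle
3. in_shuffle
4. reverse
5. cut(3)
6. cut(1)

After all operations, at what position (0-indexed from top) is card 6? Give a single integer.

Answer: 0

Derivation:
After op 1 (out_shuffle): [6 7 5 1 0 3 4 2]
After op 2 (in_shuffle): [0 6 3 7 4 5 2 1]
After op 3 (in_shuffle): [4 0 5 6 2 3 1 7]
After op 4 (reverse): [7 1 3 2 6 5 0 4]
After op 5 (cut(3)): [2 6 5 0 4 7 1 3]
After op 6 (cut(1)): [6 5 0 4 7 1 3 2]
Card 6 is at position 0.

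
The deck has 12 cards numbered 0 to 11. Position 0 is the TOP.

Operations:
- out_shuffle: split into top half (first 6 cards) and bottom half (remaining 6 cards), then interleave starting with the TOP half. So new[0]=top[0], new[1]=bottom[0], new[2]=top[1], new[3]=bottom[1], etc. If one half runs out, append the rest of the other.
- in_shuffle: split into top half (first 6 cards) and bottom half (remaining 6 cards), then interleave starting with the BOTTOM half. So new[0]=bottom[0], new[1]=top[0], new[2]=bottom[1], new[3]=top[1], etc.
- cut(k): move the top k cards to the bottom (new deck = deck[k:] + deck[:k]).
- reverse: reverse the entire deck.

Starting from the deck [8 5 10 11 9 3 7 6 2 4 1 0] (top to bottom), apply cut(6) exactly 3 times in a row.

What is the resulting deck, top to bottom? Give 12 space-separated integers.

Answer: 7 6 2 4 1 0 8 5 10 11 9 3

Derivation:
After op 1 (cut(6)): [7 6 2 4 1 0 8 5 10 11 9 3]
After op 2 (cut(6)): [8 5 10 11 9 3 7 6 2 4 1 0]
After op 3 (cut(6)): [7 6 2 4 1 0 8 5 10 11 9 3]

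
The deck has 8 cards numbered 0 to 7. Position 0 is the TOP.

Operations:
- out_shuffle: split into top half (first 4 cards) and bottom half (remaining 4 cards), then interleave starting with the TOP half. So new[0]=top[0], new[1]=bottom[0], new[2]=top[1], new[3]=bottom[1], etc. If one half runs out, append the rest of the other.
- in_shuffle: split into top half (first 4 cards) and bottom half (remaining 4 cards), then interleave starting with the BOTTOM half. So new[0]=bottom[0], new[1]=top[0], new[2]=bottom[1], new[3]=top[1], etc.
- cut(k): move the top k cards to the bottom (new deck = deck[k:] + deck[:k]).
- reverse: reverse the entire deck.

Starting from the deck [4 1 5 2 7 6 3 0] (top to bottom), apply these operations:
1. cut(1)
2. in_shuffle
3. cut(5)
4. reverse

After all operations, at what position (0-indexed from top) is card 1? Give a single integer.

Answer: 3

Derivation:
After op 1 (cut(1)): [1 5 2 7 6 3 0 4]
After op 2 (in_shuffle): [6 1 3 5 0 2 4 7]
After op 3 (cut(5)): [2 4 7 6 1 3 5 0]
After op 4 (reverse): [0 5 3 1 6 7 4 2]
Card 1 is at position 3.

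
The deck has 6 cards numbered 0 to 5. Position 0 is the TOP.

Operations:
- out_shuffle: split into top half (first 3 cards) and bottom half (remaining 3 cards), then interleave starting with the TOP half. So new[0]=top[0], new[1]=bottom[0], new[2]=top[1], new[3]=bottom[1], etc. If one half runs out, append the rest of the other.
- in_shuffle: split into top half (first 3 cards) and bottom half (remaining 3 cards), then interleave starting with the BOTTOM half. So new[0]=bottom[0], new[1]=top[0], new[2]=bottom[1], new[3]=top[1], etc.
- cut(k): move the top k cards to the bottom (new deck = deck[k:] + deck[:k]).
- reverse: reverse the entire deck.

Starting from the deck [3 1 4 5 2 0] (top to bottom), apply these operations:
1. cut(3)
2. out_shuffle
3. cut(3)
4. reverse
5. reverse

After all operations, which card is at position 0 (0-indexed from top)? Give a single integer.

Answer: 1

Derivation:
After op 1 (cut(3)): [5 2 0 3 1 4]
After op 2 (out_shuffle): [5 3 2 1 0 4]
After op 3 (cut(3)): [1 0 4 5 3 2]
After op 4 (reverse): [2 3 5 4 0 1]
After op 5 (reverse): [1 0 4 5 3 2]
Position 0: card 1.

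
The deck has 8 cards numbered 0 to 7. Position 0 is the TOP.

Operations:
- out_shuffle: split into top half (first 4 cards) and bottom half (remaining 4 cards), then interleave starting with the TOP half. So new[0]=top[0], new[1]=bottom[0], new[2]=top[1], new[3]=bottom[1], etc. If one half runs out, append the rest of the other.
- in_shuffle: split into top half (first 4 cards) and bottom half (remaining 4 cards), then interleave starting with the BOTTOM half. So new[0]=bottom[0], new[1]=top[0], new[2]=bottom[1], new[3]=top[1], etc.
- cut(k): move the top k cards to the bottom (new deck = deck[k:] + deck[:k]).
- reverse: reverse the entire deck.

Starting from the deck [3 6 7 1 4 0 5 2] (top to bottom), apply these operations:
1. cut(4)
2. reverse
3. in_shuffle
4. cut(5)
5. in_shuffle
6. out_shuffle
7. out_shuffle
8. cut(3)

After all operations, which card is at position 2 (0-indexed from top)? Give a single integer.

Answer: 4

Derivation:
After op 1 (cut(4)): [4 0 5 2 3 6 7 1]
After op 2 (reverse): [1 7 6 3 2 5 0 4]
After op 3 (in_shuffle): [2 1 5 7 0 6 4 3]
After op 4 (cut(5)): [6 4 3 2 1 5 7 0]
After op 5 (in_shuffle): [1 6 5 4 7 3 0 2]
After op 6 (out_shuffle): [1 7 6 3 5 0 4 2]
After op 7 (out_shuffle): [1 5 7 0 6 4 3 2]
After op 8 (cut(3)): [0 6 4 3 2 1 5 7]
Position 2: card 4.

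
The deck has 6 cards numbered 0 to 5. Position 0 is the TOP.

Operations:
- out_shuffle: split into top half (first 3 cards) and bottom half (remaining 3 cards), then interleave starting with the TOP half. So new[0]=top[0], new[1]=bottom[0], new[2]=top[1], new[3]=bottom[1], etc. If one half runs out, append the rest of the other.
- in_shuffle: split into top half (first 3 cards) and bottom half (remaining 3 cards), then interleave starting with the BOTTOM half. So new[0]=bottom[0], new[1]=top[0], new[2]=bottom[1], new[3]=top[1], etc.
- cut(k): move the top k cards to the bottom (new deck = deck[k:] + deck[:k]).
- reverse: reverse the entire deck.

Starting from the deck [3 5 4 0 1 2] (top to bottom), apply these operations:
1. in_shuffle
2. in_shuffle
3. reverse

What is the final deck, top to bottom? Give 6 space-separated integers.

Answer: 1 4 3 2 0 5

Derivation:
After op 1 (in_shuffle): [0 3 1 5 2 4]
After op 2 (in_shuffle): [5 0 2 3 4 1]
After op 3 (reverse): [1 4 3 2 0 5]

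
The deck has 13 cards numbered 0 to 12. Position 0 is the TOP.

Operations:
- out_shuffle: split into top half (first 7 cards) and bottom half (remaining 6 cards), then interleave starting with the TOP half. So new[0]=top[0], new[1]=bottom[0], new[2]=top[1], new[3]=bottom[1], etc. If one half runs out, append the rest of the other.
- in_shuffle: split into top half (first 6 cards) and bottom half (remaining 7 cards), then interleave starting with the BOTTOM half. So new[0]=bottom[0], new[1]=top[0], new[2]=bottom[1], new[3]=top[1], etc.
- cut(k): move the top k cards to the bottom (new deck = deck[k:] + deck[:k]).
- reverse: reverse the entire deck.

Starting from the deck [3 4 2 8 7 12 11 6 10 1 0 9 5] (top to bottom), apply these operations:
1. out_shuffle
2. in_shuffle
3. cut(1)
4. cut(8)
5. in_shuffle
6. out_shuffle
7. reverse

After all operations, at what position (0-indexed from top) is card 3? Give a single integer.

After op 1 (out_shuffle): [3 6 4 10 2 1 8 0 7 9 12 5 11]
After op 2 (in_shuffle): [8 3 0 6 7 4 9 10 12 2 5 1 11]
After op 3 (cut(1)): [3 0 6 7 4 9 10 12 2 5 1 11 8]
After op 4 (cut(8)): [2 5 1 11 8 3 0 6 7 4 9 10 12]
After op 5 (in_shuffle): [0 2 6 5 7 1 4 11 9 8 10 3 12]
After op 6 (out_shuffle): [0 11 2 9 6 8 5 10 7 3 1 12 4]
After op 7 (reverse): [4 12 1 3 7 10 5 8 6 9 2 11 0]
Card 3 is at position 3.

Answer: 3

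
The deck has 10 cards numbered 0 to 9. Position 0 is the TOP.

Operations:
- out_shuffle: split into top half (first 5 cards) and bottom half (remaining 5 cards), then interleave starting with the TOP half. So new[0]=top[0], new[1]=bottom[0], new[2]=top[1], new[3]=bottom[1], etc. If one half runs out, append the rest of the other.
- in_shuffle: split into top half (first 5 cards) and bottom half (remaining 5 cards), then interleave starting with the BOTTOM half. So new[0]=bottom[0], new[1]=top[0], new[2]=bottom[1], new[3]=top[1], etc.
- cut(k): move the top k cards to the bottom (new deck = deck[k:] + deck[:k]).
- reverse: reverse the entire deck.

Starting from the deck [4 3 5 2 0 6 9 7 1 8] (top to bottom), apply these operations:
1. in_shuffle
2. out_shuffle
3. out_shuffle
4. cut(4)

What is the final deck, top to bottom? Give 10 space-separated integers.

After op 1 (in_shuffle): [6 4 9 3 7 5 1 2 8 0]
After op 2 (out_shuffle): [6 5 4 1 9 2 3 8 7 0]
After op 3 (out_shuffle): [6 2 5 3 4 8 1 7 9 0]
After op 4 (cut(4)): [4 8 1 7 9 0 6 2 5 3]

Answer: 4 8 1 7 9 0 6 2 5 3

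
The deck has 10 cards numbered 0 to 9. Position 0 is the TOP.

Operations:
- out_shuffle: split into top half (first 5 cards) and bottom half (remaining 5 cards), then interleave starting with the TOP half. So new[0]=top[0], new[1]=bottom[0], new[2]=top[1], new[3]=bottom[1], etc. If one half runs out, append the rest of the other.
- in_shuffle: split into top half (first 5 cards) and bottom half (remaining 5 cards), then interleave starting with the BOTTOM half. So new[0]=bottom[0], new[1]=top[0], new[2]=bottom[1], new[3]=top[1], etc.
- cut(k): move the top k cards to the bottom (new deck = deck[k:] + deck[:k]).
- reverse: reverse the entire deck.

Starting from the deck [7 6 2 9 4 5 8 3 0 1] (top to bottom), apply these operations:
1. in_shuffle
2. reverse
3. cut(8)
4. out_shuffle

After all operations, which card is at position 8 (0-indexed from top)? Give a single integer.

Answer: 9

Derivation:
After op 1 (in_shuffle): [5 7 8 6 3 2 0 9 1 4]
After op 2 (reverse): [4 1 9 0 2 3 6 8 7 5]
After op 3 (cut(8)): [7 5 4 1 9 0 2 3 6 8]
After op 4 (out_shuffle): [7 0 5 2 4 3 1 6 9 8]
Position 8: card 9.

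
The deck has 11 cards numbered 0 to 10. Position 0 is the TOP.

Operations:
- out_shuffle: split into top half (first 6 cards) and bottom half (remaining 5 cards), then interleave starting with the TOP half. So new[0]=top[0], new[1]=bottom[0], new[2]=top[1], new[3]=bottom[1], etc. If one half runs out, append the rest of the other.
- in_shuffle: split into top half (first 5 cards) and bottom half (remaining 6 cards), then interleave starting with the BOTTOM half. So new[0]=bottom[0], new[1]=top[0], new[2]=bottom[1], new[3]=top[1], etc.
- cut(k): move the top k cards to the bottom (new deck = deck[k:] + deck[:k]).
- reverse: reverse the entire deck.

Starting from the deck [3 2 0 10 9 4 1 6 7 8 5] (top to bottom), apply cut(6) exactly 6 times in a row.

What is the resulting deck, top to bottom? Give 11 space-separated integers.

After op 1 (cut(6)): [1 6 7 8 5 3 2 0 10 9 4]
After op 2 (cut(6)): [2 0 10 9 4 1 6 7 8 5 3]
After op 3 (cut(6)): [6 7 8 5 3 2 0 10 9 4 1]
After op 4 (cut(6)): [0 10 9 4 1 6 7 8 5 3 2]
After op 5 (cut(6)): [7 8 5 3 2 0 10 9 4 1 6]
After op 6 (cut(6)): [10 9 4 1 6 7 8 5 3 2 0]

Answer: 10 9 4 1 6 7 8 5 3 2 0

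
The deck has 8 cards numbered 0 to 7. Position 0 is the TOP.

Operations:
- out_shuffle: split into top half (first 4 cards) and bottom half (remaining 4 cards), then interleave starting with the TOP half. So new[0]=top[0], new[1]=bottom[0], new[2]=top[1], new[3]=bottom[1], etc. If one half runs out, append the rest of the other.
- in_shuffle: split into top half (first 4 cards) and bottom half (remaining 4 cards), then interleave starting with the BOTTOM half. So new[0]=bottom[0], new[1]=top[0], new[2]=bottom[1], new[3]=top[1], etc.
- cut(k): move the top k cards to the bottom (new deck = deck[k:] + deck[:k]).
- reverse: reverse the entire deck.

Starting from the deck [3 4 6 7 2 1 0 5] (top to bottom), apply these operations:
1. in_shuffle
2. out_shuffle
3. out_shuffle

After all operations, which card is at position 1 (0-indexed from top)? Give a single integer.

Answer: 1

Derivation:
After op 1 (in_shuffle): [2 3 1 4 0 6 5 7]
After op 2 (out_shuffle): [2 0 3 6 1 5 4 7]
After op 3 (out_shuffle): [2 1 0 5 3 4 6 7]
Position 1: card 1.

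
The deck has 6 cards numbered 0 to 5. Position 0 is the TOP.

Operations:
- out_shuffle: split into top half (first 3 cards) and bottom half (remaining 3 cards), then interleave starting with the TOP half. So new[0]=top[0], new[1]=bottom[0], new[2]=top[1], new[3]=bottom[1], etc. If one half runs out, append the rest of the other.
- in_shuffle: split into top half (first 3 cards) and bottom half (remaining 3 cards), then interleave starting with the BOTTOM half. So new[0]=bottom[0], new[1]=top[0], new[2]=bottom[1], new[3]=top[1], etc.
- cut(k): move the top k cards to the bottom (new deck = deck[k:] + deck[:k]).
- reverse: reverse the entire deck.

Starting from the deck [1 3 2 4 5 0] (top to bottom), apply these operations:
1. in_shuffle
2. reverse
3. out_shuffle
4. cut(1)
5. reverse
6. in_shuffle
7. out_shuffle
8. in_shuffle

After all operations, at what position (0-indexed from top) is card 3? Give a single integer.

After op 1 (in_shuffle): [4 1 5 3 0 2]
After op 2 (reverse): [2 0 3 5 1 4]
After op 3 (out_shuffle): [2 5 0 1 3 4]
After op 4 (cut(1)): [5 0 1 3 4 2]
After op 5 (reverse): [2 4 3 1 0 5]
After op 6 (in_shuffle): [1 2 0 4 5 3]
After op 7 (out_shuffle): [1 4 2 5 0 3]
After op 8 (in_shuffle): [5 1 0 4 3 2]
Card 3 is at position 4.

Answer: 4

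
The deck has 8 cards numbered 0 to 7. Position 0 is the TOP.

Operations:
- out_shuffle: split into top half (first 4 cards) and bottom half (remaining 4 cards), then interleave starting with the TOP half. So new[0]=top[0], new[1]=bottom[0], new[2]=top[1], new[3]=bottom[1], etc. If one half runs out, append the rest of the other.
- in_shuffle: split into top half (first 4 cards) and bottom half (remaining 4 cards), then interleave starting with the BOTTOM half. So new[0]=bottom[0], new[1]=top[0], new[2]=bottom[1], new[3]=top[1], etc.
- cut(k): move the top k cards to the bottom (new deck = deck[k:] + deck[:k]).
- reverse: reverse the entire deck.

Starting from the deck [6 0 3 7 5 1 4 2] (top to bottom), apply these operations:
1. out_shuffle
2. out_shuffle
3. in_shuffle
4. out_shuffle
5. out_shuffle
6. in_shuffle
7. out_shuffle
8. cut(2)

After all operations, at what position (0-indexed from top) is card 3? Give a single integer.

After op 1 (out_shuffle): [6 5 0 1 3 4 7 2]
After op 2 (out_shuffle): [6 3 5 4 0 7 1 2]
After op 3 (in_shuffle): [0 6 7 3 1 5 2 4]
After op 4 (out_shuffle): [0 1 6 5 7 2 3 4]
After op 5 (out_shuffle): [0 7 1 2 6 3 5 4]
After op 6 (in_shuffle): [6 0 3 7 5 1 4 2]
After op 7 (out_shuffle): [6 5 0 1 3 4 7 2]
After op 8 (cut(2)): [0 1 3 4 7 2 6 5]
Card 3 is at position 2.

Answer: 2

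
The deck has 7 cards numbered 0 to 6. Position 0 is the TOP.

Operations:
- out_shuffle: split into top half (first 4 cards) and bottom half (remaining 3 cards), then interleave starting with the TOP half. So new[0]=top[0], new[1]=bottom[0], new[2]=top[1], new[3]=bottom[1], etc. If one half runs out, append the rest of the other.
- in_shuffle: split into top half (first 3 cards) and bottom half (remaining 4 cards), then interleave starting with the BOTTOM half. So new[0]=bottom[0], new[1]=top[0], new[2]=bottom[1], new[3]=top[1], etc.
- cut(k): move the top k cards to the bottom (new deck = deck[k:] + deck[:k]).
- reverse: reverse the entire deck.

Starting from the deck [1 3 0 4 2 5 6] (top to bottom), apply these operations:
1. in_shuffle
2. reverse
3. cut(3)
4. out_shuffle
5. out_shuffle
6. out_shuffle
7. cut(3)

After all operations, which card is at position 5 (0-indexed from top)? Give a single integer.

After op 1 (in_shuffle): [4 1 2 3 5 0 6]
After op 2 (reverse): [6 0 5 3 2 1 4]
After op 3 (cut(3)): [3 2 1 4 6 0 5]
After op 4 (out_shuffle): [3 6 2 0 1 5 4]
After op 5 (out_shuffle): [3 1 6 5 2 4 0]
After op 6 (out_shuffle): [3 2 1 4 6 0 5]
After op 7 (cut(3)): [4 6 0 5 3 2 1]
Position 5: card 2.

Answer: 2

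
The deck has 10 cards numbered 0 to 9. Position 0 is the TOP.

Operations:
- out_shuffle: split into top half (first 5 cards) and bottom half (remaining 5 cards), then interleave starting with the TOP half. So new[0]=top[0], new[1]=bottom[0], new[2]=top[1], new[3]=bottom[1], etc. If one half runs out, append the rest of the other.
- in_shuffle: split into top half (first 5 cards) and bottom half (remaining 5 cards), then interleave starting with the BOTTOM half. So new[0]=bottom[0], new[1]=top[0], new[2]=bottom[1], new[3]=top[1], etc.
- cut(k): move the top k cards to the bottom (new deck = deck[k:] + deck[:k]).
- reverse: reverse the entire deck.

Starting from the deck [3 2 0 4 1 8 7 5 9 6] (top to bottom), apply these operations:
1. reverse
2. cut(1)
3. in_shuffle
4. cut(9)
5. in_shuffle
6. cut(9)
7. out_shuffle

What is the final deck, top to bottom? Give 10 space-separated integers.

After op 1 (reverse): [6 9 5 7 8 1 4 0 2 3]
After op 2 (cut(1)): [9 5 7 8 1 4 0 2 3 6]
After op 3 (in_shuffle): [4 9 0 5 2 7 3 8 6 1]
After op 4 (cut(9)): [1 4 9 0 5 2 7 3 8 6]
After op 5 (in_shuffle): [2 1 7 4 3 9 8 0 6 5]
After op 6 (cut(9)): [5 2 1 7 4 3 9 8 0 6]
After op 7 (out_shuffle): [5 3 2 9 1 8 7 0 4 6]

Answer: 5 3 2 9 1 8 7 0 4 6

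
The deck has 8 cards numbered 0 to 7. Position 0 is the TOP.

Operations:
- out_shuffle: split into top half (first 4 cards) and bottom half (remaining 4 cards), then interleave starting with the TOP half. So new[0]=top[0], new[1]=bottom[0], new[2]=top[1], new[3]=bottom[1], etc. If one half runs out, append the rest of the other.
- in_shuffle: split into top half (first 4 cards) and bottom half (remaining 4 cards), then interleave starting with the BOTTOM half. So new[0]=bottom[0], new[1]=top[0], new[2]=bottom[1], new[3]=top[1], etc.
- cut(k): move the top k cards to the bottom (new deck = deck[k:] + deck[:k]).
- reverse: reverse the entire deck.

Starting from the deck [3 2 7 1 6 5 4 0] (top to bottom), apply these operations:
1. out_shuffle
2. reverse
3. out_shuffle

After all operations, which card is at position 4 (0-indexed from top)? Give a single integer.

After op 1 (out_shuffle): [3 6 2 5 7 4 1 0]
After op 2 (reverse): [0 1 4 7 5 2 6 3]
After op 3 (out_shuffle): [0 5 1 2 4 6 7 3]
Position 4: card 4.

Answer: 4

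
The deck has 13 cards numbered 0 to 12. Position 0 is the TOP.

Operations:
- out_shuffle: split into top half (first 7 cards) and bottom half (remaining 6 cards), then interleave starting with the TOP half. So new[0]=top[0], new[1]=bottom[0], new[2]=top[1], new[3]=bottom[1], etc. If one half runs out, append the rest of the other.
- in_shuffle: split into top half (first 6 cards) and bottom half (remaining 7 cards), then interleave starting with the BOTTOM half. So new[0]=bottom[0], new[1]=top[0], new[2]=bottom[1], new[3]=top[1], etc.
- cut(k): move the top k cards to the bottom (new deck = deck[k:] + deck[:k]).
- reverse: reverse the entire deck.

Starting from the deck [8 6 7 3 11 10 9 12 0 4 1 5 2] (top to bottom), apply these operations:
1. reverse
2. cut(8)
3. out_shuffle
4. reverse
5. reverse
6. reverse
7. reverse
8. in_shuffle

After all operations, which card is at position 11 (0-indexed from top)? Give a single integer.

Answer: 0

Derivation:
After op 1 (reverse): [2 5 1 4 0 12 9 10 11 3 7 6 8]
After op 2 (cut(8)): [11 3 7 6 8 2 5 1 4 0 12 9 10]
After op 3 (out_shuffle): [11 1 3 4 7 0 6 12 8 9 2 10 5]
After op 4 (reverse): [5 10 2 9 8 12 6 0 7 4 3 1 11]
After op 5 (reverse): [11 1 3 4 7 0 6 12 8 9 2 10 5]
After op 6 (reverse): [5 10 2 9 8 12 6 0 7 4 3 1 11]
After op 7 (reverse): [11 1 3 4 7 0 6 12 8 9 2 10 5]
After op 8 (in_shuffle): [6 11 12 1 8 3 9 4 2 7 10 0 5]
Position 11: card 0.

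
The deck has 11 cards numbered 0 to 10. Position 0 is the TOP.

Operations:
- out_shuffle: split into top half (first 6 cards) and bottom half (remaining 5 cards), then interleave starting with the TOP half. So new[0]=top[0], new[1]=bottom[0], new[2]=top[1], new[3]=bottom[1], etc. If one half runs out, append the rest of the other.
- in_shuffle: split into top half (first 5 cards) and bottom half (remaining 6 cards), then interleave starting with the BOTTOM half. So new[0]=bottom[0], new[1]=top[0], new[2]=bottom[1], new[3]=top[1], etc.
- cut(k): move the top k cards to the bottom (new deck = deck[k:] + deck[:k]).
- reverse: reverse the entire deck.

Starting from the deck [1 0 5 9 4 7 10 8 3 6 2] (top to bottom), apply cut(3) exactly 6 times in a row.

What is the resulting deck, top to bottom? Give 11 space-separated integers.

Answer: 8 3 6 2 1 0 5 9 4 7 10

Derivation:
After op 1 (cut(3)): [9 4 7 10 8 3 6 2 1 0 5]
After op 2 (cut(3)): [10 8 3 6 2 1 0 5 9 4 7]
After op 3 (cut(3)): [6 2 1 0 5 9 4 7 10 8 3]
After op 4 (cut(3)): [0 5 9 4 7 10 8 3 6 2 1]
After op 5 (cut(3)): [4 7 10 8 3 6 2 1 0 5 9]
After op 6 (cut(3)): [8 3 6 2 1 0 5 9 4 7 10]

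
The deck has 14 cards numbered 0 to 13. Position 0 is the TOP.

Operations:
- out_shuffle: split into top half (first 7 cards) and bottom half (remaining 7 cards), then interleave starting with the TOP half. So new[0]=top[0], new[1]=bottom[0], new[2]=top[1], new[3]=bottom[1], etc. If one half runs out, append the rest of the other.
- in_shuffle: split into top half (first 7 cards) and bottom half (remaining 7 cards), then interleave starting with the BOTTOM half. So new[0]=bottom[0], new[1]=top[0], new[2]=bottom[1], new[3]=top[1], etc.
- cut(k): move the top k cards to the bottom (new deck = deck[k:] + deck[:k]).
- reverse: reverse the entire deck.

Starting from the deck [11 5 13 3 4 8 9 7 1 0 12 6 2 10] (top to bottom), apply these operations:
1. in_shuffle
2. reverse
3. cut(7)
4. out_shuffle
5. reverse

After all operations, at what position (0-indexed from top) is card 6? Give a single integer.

Answer: 2

Derivation:
After op 1 (in_shuffle): [7 11 1 5 0 13 12 3 6 4 2 8 10 9]
After op 2 (reverse): [9 10 8 2 4 6 3 12 13 0 5 1 11 7]
After op 3 (cut(7)): [12 13 0 5 1 11 7 9 10 8 2 4 6 3]
After op 4 (out_shuffle): [12 9 13 10 0 8 5 2 1 4 11 6 7 3]
After op 5 (reverse): [3 7 6 11 4 1 2 5 8 0 10 13 9 12]
Card 6 is at position 2.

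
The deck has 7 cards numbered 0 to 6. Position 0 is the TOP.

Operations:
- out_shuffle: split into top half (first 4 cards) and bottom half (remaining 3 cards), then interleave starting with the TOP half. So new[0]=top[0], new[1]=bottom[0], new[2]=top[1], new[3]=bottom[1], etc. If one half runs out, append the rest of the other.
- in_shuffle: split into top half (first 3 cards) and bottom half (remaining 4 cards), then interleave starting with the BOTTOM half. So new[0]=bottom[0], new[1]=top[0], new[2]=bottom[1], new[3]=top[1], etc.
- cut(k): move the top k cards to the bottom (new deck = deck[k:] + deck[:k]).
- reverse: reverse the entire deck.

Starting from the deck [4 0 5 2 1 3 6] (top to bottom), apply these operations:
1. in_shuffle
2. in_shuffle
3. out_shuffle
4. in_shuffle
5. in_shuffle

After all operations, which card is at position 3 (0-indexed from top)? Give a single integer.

Answer: 0

Derivation:
After op 1 (in_shuffle): [2 4 1 0 3 5 6]
After op 2 (in_shuffle): [0 2 3 4 5 1 6]
After op 3 (out_shuffle): [0 5 2 1 3 6 4]
After op 4 (in_shuffle): [1 0 3 5 6 2 4]
After op 5 (in_shuffle): [5 1 6 0 2 3 4]
Position 3: card 0.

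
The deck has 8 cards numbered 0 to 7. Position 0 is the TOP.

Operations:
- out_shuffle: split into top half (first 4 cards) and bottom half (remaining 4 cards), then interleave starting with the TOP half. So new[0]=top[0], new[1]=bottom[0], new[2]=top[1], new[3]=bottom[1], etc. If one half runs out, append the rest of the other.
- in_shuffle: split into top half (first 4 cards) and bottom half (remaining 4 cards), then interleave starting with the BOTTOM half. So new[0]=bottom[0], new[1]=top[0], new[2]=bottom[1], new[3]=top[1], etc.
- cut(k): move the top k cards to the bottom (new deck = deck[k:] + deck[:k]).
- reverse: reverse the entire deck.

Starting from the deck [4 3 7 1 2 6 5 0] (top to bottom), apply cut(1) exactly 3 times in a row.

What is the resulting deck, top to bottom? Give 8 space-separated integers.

Answer: 1 2 6 5 0 4 3 7

Derivation:
After op 1 (cut(1)): [3 7 1 2 6 5 0 4]
After op 2 (cut(1)): [7 1 2 6 5 0 4 3]
After op 3 (cut(1)): [1 2 6 5 0 4 3 7]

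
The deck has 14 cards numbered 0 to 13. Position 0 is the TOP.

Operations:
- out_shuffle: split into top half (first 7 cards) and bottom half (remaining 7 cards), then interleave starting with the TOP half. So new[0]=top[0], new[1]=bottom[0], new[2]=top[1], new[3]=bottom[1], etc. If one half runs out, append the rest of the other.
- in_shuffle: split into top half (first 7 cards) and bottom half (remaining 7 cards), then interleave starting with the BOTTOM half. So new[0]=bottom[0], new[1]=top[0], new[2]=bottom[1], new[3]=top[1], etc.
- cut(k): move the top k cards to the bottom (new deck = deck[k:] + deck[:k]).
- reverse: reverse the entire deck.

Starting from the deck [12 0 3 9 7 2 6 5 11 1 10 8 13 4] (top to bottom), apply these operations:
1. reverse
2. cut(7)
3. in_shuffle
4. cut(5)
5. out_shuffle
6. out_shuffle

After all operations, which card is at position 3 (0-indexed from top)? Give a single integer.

After op 1 (reverse): [4 13 8 10 1 11 5 6 2 7 9 3 0 12]
After op 2 (cut(7)): [6 2 7 9 3 0 12 4 13 8 10 1 11 5]
After op 3 (in_shuffle): [4 6 13 2 8 7 10 9 1 3 11 0 5 12]
After op 4 (cut(5)): [7 10 9 1 3 11 0 5 12 4 6 13 2 8]
After op 5 (out_shuffle): [7 5 10 12 9 4 1 6 3 13 11 2 0 8]
After op 6 (out_shuffle): [7 6 5 3 10 13 12 11 9 2 4 0 1 8]
Position 3: card 3.

Answer: 3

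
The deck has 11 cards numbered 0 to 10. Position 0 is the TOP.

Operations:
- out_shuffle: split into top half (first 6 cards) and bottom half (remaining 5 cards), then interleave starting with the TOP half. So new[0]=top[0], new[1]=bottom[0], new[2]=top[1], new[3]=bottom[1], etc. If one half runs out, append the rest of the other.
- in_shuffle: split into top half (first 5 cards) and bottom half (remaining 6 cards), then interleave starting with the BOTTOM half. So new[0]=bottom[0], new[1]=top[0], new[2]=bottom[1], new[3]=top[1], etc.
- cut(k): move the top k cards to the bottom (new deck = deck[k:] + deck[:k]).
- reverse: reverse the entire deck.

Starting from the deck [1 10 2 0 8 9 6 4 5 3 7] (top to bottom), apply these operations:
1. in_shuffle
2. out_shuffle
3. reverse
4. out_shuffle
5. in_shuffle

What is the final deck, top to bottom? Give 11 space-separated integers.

Answer: 1 2 8 6 5 7 10 0 9 4 3

Derivation:
After op 1 (in_shuffle): [9 1 6 10 4 2 5 0 3 8 7]
After op 2 (out_shuffle): [9 5 1 0 6 3 10 8 4 7 2]
After op 3 (reverse): [2 7 4 8 10 3 6 0 1 5 9]
After op 4 (out_shuffle): [2 6 7 0 4 1 8 5 10 9 3]
After op 5 (in_shuffle): [1 2 8 6 5 7 10 0 9 4 3]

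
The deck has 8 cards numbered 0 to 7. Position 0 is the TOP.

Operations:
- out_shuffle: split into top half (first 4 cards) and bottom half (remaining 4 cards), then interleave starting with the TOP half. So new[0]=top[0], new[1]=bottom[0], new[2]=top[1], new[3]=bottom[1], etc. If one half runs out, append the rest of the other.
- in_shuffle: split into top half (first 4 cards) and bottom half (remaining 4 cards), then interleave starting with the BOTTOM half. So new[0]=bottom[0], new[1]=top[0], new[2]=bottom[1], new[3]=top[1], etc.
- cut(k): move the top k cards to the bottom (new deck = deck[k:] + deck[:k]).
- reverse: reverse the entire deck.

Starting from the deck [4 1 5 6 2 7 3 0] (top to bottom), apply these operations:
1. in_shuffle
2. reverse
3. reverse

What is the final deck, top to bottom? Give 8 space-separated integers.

Answer: 2 4 7 1 3 5 0 6

Derivation:
After op 1 (in_shuffle): [2 4 7 1 3 5 0 6]
After op 2 (reverse): [6 0 5 3 1 7 4 2]
After op 3 (reverse): [2 4 7 1 3 5 0 6]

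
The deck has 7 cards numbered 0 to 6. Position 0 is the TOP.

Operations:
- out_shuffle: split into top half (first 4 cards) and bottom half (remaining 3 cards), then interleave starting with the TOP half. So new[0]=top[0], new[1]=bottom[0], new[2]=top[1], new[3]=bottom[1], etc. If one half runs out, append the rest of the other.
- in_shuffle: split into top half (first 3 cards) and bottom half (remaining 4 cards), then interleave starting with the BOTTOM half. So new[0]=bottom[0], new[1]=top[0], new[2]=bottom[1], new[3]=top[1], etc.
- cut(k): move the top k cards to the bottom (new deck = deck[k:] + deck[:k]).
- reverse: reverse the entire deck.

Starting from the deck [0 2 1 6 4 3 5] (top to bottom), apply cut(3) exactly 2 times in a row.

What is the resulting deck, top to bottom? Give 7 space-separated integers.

After op 1 (cut(3)): [6 4 3 5 0 2 1]
After op 2 (cut(3)): [5 0 2 1 6 4 3]

Answer: 5 0 2 1 6 4 3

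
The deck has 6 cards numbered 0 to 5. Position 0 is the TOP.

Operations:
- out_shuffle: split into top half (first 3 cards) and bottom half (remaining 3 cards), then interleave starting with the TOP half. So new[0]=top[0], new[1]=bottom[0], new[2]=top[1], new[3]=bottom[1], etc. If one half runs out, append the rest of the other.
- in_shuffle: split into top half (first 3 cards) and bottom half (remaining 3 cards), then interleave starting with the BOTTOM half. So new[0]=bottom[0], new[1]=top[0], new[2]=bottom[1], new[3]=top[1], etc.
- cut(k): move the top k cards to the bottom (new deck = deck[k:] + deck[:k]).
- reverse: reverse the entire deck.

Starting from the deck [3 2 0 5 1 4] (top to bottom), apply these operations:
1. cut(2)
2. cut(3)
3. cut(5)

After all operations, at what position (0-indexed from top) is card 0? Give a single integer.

Answer: 4

Derivation:
After op 1 (cut(2)): [0 5 1 4 3 2]
After op 2 (cut(3)): [4 3 2 0 5 1]
After op 3 (cut(5)): [1 4 3 2 0 5]
Card 0 is at position 4.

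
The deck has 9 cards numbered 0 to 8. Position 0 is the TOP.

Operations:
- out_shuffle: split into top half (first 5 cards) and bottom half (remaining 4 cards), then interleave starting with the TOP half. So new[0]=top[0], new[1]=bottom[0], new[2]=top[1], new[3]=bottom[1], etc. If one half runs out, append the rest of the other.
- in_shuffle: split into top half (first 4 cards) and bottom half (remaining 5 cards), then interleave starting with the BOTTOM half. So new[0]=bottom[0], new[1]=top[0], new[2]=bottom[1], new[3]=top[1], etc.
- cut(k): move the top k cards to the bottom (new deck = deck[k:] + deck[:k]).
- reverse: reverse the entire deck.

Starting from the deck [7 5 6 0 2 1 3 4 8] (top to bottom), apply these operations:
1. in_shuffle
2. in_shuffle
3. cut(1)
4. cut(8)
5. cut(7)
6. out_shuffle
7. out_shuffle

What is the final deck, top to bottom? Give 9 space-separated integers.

After op 1 (in_shuffle): [2 7 1 5 3 6 4 0 8]
After op 2 (in_shuffle): [3 2 6 7 4 1 0 5 8]
After op 3 (cut(1)): [2 6 7 4 1 0 5 8 3]
After op 4 (cut(8)): [3 2 6 7 4 1 0 5 8]
After op 5 (cut(7)): [5 8 3 2 6 7 4 1 0]
After op 6 (out_shuffle): [5 7 8 4 3 1 2 0 6]
After op 7 (out_shuffle): [5 1 7 2 8 0 4 6 3]

Answer: 5 1 7 2 8 0 4 6 3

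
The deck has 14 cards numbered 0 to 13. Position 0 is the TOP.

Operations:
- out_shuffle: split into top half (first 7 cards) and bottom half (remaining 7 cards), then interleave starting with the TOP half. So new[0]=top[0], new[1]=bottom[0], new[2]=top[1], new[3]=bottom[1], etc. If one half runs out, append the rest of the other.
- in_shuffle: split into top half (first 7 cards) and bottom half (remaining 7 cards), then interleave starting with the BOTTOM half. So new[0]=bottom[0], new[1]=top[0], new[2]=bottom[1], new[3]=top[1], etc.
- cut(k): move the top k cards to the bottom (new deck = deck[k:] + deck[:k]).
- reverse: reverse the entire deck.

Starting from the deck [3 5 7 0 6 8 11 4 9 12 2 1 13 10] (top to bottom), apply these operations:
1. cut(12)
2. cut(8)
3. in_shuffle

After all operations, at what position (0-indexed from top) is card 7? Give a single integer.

Answer: 6

Derivation:
After op 1 (cut(12)): [13 10 3 5 7 0 6 8 11 4 9 12 2 1]
After op 2 (cut(8)): [11 4 9 12 2 1 13 10 3 5 7 0 6 8]
After op 3 (in_shuffle): [10 11 3 4 5 9 7 12 0 2 6 1 8 13]
Card 7 is at position 6.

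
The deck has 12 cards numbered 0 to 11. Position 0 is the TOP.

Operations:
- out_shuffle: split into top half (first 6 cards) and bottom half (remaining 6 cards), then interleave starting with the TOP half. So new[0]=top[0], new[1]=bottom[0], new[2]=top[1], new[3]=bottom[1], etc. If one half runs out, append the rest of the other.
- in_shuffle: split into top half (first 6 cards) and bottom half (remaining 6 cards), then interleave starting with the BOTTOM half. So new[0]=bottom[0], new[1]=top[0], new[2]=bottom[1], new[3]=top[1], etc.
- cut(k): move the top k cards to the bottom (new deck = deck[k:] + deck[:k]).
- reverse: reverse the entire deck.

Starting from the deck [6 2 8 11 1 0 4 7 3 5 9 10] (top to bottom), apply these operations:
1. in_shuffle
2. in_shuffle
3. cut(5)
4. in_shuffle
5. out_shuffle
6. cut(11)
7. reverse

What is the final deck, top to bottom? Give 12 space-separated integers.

Answer: 2 9 4 3 1 6 5 10 7 11 8 0

Derivation:
After op 1 (in_shuffle): [4 6 7 2 3 8 5 11 9 1 10 0]
After op 2 (in_shuffle): [5 4 11 6 9 7 1 2 10 3 0 8]
After op 3 (cut(5)): [7 1 2 10 3 0 8 5 4 11 6 9]
After op 4 (in_shuffle): [8 7 5 1 4 2 11 10 6 3 9 0]
After op 5 (out_shuffle): [8 11 7 10 5 6 1 3 4 9 2 0]
After op 6 (cut(11)): [0 8 11 7 10 5 6 1 3 4 9 2]
After op 7 (reverse): [2 9 4 3 1 6 5 10 7 11 8 0]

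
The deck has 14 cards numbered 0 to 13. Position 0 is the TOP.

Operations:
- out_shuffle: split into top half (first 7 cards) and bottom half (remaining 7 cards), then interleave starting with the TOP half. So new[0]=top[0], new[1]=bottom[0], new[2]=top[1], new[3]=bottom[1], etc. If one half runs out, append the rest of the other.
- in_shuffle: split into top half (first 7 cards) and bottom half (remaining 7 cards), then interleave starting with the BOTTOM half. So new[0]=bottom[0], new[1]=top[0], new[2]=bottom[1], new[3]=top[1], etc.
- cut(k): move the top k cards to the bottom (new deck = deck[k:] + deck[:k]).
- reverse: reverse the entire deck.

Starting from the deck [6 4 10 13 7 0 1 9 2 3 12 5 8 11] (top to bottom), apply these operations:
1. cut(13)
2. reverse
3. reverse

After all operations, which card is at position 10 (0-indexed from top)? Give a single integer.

Answer: 3

Derivation:
After op 1 (cut(13)): [11 6 4 10 13 7 0 1 9 2 3 12 5 8]
After op 2 (reverse): [8 5 12 3 2 9 1 0 7 13 10 4 6 11]
After op 3 (reverse): [11 6 4 10 13 7 0 1 9 2 3 12 5 8]
Position 10: card 3.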